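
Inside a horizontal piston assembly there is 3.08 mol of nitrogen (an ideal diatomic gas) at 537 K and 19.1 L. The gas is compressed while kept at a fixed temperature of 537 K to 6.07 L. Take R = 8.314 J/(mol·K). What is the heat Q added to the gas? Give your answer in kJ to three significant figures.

Isothermal ⇒ ΔU = 0, so Q = W = nRT ln(V₂/V₁).
Q = (3.08)(8.314)(537) ln(6.07/19.1) = 13751 × -1.146 = -15763 J.

Q ≈ -15.8 kJ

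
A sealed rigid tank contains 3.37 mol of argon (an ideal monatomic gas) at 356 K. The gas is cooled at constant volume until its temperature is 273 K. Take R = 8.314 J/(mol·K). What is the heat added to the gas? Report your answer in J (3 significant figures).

Constant volume ⇒ W = 0, so Q = ΔU = nCᵥΔT with Cᵥ = 3R/2 = 12.47 J/(mol·K).
ΔU = (3.37)(12.47)(273 − 356) = -3488 J.

Q ≈ -3490 J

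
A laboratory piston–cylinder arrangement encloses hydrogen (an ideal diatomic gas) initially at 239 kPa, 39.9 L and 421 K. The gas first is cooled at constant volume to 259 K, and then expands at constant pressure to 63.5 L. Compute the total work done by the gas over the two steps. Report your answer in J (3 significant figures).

Step 1 (isochoric): W = 0 (constant volume).
After step 1: P = 147 kPa (V unchanged).
Step 2 (isobaric): W = PΔV = (147 kPa)(63.5 − 39.9 L) = 3470 J.
W_total = 0 + 3470 = 3470 J.

W_total ≈ 3470 J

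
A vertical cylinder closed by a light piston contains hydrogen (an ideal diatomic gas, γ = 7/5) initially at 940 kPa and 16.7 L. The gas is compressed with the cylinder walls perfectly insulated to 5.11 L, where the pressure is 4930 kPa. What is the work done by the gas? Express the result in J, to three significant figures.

W ≈ -23700 J

Adiabatic: W = (P₁V₁ − P₂V₂)/(γ − 1) with γ = 7/5.
P₁V₁ = 15698 J, P₂V₂ = 25192 J.
W = (15698 − 25192) / 0.4 = -23736 J.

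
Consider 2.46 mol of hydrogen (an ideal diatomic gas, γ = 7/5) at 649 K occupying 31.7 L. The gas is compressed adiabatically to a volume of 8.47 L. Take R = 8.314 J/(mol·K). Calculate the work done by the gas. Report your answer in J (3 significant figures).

W ≈ -23100 J

Adiabatic: TV^(γ−1) = const with γ = 7/5.
T₂ = T₁ (V₁/V₂)^(γ−1) = 649 × (31.7/8.47)^0.4 = 649 × 1.695 = 1100 K.
W_by = nCᵥ(T₁ − T₂) = (2.46)(20.79)(649 − 1100) = -23076 J.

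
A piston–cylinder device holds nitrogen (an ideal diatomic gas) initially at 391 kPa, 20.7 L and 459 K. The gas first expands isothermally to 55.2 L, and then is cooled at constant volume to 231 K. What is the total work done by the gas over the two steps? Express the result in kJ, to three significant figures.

W_total ≈ 7.94 kJ

Step 1 (isothermal): W = P₁V₁ ln(V₂/V₁) = (8094) ln(55.2/20.7) = 7939 J.
Step 2 (isochoric): W = 0 (constant volume).
W_total = 7939 + 0 = 7939 J.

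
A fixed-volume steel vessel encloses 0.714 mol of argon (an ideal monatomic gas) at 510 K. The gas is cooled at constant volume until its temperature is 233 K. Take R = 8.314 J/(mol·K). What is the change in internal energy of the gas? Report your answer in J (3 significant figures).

Constant volume ⇒ W = 0, so Q = ΔU = nCᵥΔT with Cᵥ = 3R/2 = 12.47 J/(mol·K).
ΔU = (0.714)(12.47)(233 − 510) = -2466 J.

ΔU ≈ -2470 J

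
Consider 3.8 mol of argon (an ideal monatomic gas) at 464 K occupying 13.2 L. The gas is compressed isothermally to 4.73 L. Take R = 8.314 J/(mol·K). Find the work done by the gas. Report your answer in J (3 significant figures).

W ≈ -15000 J

Isothermal: W = nRT ln(V₂/V₁).
W = (3.8)(8.314)(464) × ln(4.73/13.2)
  = 14659 × -1.026
W_by_gas = -15045 J.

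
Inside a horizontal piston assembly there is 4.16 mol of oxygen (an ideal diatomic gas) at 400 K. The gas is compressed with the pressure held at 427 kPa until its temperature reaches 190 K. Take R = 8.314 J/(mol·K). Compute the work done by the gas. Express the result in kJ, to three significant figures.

W ≈ -7.26 kJ

Isobaric: W = P ΔV = nR ΔT.
W = (4.16)(8.314)(190 − 400) = -7263 J.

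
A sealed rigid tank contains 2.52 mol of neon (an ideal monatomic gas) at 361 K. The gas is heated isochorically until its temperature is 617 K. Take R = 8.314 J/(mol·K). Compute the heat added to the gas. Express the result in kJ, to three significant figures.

Constant volume ⇒ W = 0, so Q = ΔU = nCᵥΔT with Cᵥ = 3R/2 = 12.47 J/(mol·K).
ΔU = (2.52)(12.47)(617 − 361) = 8045 J.

Q ≈ 8.05 kJ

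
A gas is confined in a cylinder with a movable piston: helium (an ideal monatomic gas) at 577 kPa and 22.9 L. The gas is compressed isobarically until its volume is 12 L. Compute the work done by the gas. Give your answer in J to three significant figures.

W ≈ -6290 J

Isobaric: W = P ΔV.
W = (577 kPa)(12 − 22.9 L) = (577)(-10.9) = -6289 J.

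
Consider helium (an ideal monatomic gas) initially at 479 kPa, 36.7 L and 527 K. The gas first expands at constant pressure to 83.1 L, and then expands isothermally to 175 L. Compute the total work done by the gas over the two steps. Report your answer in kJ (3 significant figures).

Step 1 (isobaric): W = PΔV = (479 kPa)(83.1 − 36.7 L) = 22226 J.
After step 1: P = 479 kPa, V = 83.1 L, T = 1193 K.
Step 2 (isothermal): W = P₁V₁ ln(V₂/V₁) = (39805) ln(175/83.1) = 29644 J.
W_total = 22226 + 29644 = 51870 J.

W_total ≈ 51.9 kJ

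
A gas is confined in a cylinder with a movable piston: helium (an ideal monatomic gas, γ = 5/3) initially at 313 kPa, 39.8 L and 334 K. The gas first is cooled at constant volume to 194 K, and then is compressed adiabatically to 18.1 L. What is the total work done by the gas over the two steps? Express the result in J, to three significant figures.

W_total ≈ -7500 J

Step 1 (isochoric): W = 0 (constant volume).
After step 1: P = 181.8 kPa (V unchanged).
Step 2 (adiabatic): W = (P₁V₁ − P₂V₂)/(γ−1) = (7236 − 12235)/0.667 = -7500 J.
W_total = 0 − 7500 = -7500 J.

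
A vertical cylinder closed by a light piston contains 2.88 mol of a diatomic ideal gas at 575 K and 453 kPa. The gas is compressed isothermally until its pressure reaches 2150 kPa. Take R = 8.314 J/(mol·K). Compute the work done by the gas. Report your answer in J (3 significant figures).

Isothermal process: W = nRT ln(V₂/V₁) = nRT ln(P₁/P₂).
W = (2.88)(8.314)(575) × ln(453/2150)
  = 13768 × ln(0.2107) = 13768 × -1.557
W_by_gas = -21441 J.

W ≈ -21400 J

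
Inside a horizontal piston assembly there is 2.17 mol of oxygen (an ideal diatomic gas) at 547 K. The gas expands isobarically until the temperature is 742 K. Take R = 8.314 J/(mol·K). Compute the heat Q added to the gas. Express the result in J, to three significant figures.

Q ≈ 12300 J

Isobaric: W = nRΔT = (2.17)(8.314)(195) = 3518 J.
ΔU = nCᵥΔT with Cᵥ = 5R/2: ΔU = (2.17)(20.79)(195) = 8795 J.
Q = ΔU + W = 8795 + 3518 = 12313 J.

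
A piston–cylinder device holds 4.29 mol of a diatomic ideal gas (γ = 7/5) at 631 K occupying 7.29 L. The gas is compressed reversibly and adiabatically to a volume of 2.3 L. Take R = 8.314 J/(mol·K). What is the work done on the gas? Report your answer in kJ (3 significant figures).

Adiabatic: TV^(γ−1) = const with γ = 7/5.
T₂ = T₁ (V₁/V₂)^(γ−1) = 631 × (7.29/2.3)^0.4 = 631 × 1.586 = 1001 K.
W_by = nCᵥ(T₁ − T₂) = (4.29)(20.79)(631 − 1001) = -32991 J.
Work on gas = −W_by = 32991 J.

W ≈ 33.0 kJ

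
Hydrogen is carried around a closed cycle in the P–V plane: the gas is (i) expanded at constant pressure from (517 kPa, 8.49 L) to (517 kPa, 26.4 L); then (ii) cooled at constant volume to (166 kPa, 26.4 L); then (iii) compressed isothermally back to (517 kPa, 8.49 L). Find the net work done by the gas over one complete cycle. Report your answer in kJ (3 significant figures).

W_net ≈ 4.29 kJ

Leg (i): W = PΔV = (517)(26.4 − 8.49) = 9259 J.
Leg (ii): W = 0.
Leg (iii): W = PᵢVᵢ ln(V_f/Vᵢ) = (4382) ln(8.49/26.4) = -4972 J.
W_net = 9259 − 4972 = 4288 J.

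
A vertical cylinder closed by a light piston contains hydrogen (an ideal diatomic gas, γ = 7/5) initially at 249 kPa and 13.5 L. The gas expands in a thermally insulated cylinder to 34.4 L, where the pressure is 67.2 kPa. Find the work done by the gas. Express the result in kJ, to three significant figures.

Adiabatic: W = (P₁V₁ − P₂V₂)/(γ − 1) with γ = 7/5.
P₁V₁ = 3362 J, P₂V₂ = 2312 J.
W = (3362 − 2312) / 0.4 = 2625 J.

W ≈ 2.62 kJ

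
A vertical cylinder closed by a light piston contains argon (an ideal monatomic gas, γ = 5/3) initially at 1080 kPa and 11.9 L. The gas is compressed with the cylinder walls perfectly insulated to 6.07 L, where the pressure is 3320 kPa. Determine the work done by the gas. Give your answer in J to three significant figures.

Adiabatic: W = (P₁V₁ − P₂V₂)/(γ − 1) with γ = 5/3.
P₁V₁ = 12852 J, P₂V₂ = 20152 J.
W = (12852 − 20152) / 0.6667 = -10951 J.

W ≈ -11000 J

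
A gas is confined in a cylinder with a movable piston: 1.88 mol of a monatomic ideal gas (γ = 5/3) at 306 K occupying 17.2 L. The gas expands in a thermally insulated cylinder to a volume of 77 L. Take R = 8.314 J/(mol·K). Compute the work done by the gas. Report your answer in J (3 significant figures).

Adiabatic: TV^(γ−1) = const with γ = 5/3.
T₂ = T₁ (V₁/V₂)^(γ−1) = 306 × (17.2/77)^0.667 = 306 × 0.3682 = 112.7 K.
W_by = nCᵥ(T₁ − T₂) = (1.88)(12.47)(306 − 112.7) = 4533 J.

W ≈ 4530 J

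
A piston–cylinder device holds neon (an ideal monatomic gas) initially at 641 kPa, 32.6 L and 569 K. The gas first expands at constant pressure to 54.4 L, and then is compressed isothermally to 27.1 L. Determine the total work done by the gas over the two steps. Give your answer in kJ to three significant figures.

Step 1 (isobaric): W = PΔV = (641 kPa)(54.4 − 32.6 L) = 13974 J.
After step 1: P = 641 kPa, V = 54.4 L, T = 949.5 K.
Step 2 (isothermal): W = P₁V₁ ln(V₂/V₁) = (34870) ln(27.1/54.4) = -24299 J.
W_total = 13974 − 24299 = -10325 J.

W_total ≈ -10.3 kJ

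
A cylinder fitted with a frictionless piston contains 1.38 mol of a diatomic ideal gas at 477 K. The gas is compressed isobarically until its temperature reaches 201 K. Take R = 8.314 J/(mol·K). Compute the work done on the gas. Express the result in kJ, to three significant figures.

W ≈ 3.17 kJ

Isobaric: W = P ΔV = nR ΔT.
W = (1.38)(8.314)(201 − 477) = -3167 J.
Work on gas = −W_by = 3167 J.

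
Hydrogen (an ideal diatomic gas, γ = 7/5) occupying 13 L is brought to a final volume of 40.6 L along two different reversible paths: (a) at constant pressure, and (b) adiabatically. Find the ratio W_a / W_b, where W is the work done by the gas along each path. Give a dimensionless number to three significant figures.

W_a / W_b ≈ 2.32

Path (a) isobaric: W = P₁(V₂ − V₁) → W_a/(P₁V₁) = 2.123.
Path (b) adiabatic: W = P₁V₁(1 − (V₁/V₂)^(γ−1))/(γ−1) → W_b/(P₁V₁) = 0.9147.
W_a / W_b = 2.123 / 0.9147 = 2.321.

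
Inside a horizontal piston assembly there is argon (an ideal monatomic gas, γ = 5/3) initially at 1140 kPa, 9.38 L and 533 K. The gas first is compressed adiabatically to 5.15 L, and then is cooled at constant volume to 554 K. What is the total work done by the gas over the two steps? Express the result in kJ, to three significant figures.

W_total ≈ -7.88 kJ

Step 1 (adiabatic): W = (P₁V₁ − P₂V₂)/(γ−1) = (10693 − 15948)/0.667 = -7882 J.
Step 2 (isochoric): W = 0 (constant volume).
W_total = -7882 + 0 = -7882 J.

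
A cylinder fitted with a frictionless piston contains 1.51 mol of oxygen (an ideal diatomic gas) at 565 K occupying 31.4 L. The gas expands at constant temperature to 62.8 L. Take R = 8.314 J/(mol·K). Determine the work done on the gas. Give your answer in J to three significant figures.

Isothermal: W = nRT ln(V₂/V₁).
W = (1.51)(8.314)(565) × ln(62.8/31.4)
  = 7093 × 0.6931
W_by_gas = 4917 J; work on gas = −W_by = -4917 J.

W ≈ -4920 J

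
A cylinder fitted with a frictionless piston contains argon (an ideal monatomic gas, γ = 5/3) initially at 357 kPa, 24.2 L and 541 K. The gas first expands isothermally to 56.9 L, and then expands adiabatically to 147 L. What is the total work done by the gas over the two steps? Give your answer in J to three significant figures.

W_total ≈ 13500 J

Step 1 (isothermal): W = P₁V₁ ln(V₂/V₁) = (8639) ln(56.9/24.2) = 7386 J.
After step 1: P = 151.8 kPa, V = 56.9 L, T = 541 K.
Step 2 (adiabatic): W = (P₁V₁ − P₂V₂)/(γ−1) = (8639 − 4589)/0.667 = 6076 J.
W_total = 7386 + 6076 = 13462 J.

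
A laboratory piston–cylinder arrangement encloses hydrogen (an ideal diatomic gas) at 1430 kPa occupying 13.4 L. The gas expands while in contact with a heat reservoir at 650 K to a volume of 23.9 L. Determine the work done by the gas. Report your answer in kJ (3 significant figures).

Isothermal: W = nRT ln(V₂/V₁) = P₁V₁ ln(V₂/V₁).
P₁V₁ = (1430 kPa)(13.4 L) = 19162 J.
W = 19162 × ln(23.9/13.4) = 19162 × 0.5786
W_by_gas = 11088 J.

W ≈ 11.1 kJ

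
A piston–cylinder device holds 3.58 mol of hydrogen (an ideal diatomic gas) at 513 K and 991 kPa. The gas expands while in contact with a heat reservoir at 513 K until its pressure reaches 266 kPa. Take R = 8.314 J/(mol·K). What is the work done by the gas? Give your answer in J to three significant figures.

W ≈ 20100 J

Isothermal process: W = nRT ln(V₂/V₁) = nRT ln(P₁/P₂).
W = (3.58)(8.314)(513) × ln(991/266)
  = 15269 × ln(3.726) = 15269 × 1.315
W_by_gas = 20082 J.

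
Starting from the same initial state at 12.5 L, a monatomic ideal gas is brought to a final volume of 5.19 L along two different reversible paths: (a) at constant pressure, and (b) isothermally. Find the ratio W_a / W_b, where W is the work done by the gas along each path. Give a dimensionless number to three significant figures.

Path (a) isobaric: W = P₁(V₂ − V₁) → W_a/(P₁V₁) = -0.5848.
Path (b) isothermal: W = P₁V₁ ln(V₂/V₁) → W_b/(P₁V₁) = -0.879.
W_a / W_b = -0.5848 / -0.879 = 0.6653.

W_a / W_b ≈ 0.665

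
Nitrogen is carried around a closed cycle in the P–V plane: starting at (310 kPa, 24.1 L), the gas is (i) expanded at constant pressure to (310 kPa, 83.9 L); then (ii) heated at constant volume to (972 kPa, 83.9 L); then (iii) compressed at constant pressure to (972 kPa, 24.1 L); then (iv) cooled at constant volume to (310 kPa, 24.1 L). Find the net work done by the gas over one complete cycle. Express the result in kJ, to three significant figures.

Constant-volume legs do no work.
W(i) = (310)(83.9 − 24.1) = 18538 J; W(iii) = (972)(24.1 − 83.9) = -58126 J.
W_net = 18538 − 58126 = -39588 J (the counter-clockwise enclosed area).

W_net ≈ -39.6 kJ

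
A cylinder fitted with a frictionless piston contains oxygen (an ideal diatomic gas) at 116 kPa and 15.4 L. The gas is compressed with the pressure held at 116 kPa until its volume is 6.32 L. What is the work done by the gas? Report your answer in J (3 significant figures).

W ≈ -1050 J

Isobaric: W = P ΔV.
W = (116 kPa)(6.32 − 15.4 L) = (116)(-9.08) = -1053 J.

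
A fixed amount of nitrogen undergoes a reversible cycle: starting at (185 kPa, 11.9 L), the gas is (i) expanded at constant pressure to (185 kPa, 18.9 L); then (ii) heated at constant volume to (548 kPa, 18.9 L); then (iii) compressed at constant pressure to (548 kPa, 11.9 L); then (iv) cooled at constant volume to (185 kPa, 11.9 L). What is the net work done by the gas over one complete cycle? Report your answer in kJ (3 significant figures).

Constant-volume legs do no work.
W(i) = (185)(18.9 − 11.9) = 1295 J; W(iii) = (548)(11.9 − 18.9) = -3836 J.
W_net = 1295 − 3836 = -2541 J (the counter-clockwise enclosed area).

W_net ≈ -2.54 kJ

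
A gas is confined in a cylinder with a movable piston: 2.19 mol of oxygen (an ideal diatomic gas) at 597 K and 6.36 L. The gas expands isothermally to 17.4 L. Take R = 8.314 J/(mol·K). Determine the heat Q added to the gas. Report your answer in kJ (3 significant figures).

Q ≈ 10.9 kJ

Isothermal ⇒ ΔU = 0, so Q = W = nRT ln(V₂/V₁).
Q = (2.19)(8.314)(597) ln(17.4/6.36) = 10870 × 1.006 = 10940 J.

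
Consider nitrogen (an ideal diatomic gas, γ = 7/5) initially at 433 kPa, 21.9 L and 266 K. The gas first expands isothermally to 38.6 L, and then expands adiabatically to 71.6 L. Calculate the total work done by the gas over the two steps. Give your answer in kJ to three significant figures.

Step 1 (isothermal): W = P₁V₁ ln(V₂/V₁) = (9483) ln(38.6/21.9) = 5374 J.
After step 1: P = 245.7 kPa, V = 38.6 L, T = 266 K.
Step 2 (adiabatic): W = (P₁V₁ − P₂V₂)/(γ−1) = (9483 − 7406)/0.4 = 5191 J.
W_total = 5374 + 5191 = 10565 J.

W_total ≈ 10.6 kJ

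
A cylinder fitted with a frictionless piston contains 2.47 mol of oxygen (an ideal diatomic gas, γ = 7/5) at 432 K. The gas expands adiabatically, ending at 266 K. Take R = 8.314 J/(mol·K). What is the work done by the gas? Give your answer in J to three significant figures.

W ≈ 8520 J

Adiabatic ⇒ Q = 0, so W_by = −ΔU = nCᵥ(T₁ − T₂).
Cᵥ = 5R/2 = 20.79 J/(mol·K).
W = (2.47)(20.79)(432 − 266) = 8522 J.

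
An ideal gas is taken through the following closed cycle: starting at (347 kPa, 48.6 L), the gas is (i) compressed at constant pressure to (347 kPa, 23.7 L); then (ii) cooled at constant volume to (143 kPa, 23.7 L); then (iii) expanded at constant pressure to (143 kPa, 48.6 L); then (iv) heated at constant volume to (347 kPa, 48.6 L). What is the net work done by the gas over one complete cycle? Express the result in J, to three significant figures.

Constant-volume legs do no work.
W(i) = (347)(23.7 − 48.6) = -8640 J; W(iii) = (143)(48.6 − 23.7) = 3561 J.
W_net = -8640 + 3561 = -5080 J (the counter-clockwise enclosed area).

W_net ≈ -5080 J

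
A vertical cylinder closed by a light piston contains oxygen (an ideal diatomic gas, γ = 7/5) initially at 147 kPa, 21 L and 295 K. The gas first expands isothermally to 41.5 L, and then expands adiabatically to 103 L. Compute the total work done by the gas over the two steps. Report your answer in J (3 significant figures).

Step 1 (isothermal): W = P₁V₁ ln(V₂/V₁) = (3087) ln(41.5/21) = 2103 J.
After step 1: P = 74.39 kPa, V = 41.5 L, T = 295 K.
Step 2 (adiabatic): W = (P₁V₁ − P₂V₂)/(γ−1) = (3087 − 2146)/0.4 = 2353 J.
W_total = 2103 + 2353 = 4455 J.

W_total ≈ 4460 J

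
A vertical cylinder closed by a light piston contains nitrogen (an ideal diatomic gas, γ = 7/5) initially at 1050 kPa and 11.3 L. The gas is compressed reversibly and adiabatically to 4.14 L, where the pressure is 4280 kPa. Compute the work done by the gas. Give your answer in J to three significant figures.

W ≈ -14600 J

Adiabatic: W = (P₁V₁ − P₂V₂)/(γ − 1) with γ = 7/5.
P₁V₁ = 11865 J, P₂V₂ = 17719 J.
W = (11865 − 17719) / 0.4 = -14635 J.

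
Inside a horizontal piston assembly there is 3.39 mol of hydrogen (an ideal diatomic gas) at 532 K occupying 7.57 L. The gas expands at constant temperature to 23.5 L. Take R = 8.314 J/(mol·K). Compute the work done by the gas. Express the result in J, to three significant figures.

W ≈ 17000 J

Isothermal: W = nRT ln(V₂/V₁).
W = (3.39)(8.314)(532) × ln(23.5/7.57)
  = 14994 × 1.133
W_by_gas = 16985 J.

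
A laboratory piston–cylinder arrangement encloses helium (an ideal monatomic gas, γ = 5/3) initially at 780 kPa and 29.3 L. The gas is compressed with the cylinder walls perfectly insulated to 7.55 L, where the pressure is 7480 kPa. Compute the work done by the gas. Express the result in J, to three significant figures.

Adiabatic: W = (P₁V₁ − P₂V₂)/(γ − 1) with γ = 5/3.
P₁V₁ = 22854 J, P₂V₂ = 56474 J.
W = (22854 − 56474) / 0.6667 = -50430 J.

W ≈ -50400 J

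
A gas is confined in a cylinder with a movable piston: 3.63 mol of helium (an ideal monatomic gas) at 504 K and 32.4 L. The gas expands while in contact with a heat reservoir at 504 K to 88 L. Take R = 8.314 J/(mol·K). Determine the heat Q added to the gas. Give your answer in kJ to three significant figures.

Isothermal ⇒ ΔU = 0, so Q = W = nRT ln(V₂/V₁).
Q = (3.63)(8.314)(504) ln(88/32.4) = 15211 × 0.9992 = 15198 J.

Q ≈ 15.2 kJ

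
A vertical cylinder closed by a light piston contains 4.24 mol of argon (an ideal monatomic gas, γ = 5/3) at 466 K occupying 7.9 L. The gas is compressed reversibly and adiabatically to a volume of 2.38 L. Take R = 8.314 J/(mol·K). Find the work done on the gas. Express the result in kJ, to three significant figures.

W ≈ 30.2 kJ

Adiabatic: TV^(γ−1) = const with γ = 5/3.
T₂ = T₁ (V₁/V₂)^(γ−1) = 466 × (7.9/2.38)^0.667 = 466 × 2.225 = 1037 K.
W_by = nCᵥ(T₁ − T₂) = (4.24)(12.47)(466 − 1037) = -30189 J.
Work on gas = −W_by = 30189 J.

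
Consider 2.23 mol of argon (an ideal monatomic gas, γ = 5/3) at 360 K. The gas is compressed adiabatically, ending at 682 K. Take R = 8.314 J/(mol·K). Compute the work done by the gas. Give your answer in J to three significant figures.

W ≈ -8950 J

Adiabatic ⇒ Q = 0, so W_by = −ΔU = nCᵥ(T₁ − T₂).
Cᵥ = 3R/2 = 12.47 J/(mol·K).
W = (2.23)(12.47)(360 − 682) = -8955 J.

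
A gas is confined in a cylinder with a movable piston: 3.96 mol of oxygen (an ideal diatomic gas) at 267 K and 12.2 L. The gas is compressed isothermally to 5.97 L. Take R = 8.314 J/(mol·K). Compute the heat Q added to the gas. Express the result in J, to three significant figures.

Q ≈ -6280 J

Isothermal ⇒ ΔU = 0, so Q = W = nRT ln(V₂/V₁).
Q = (3.96)(8.314)(267) ln(5.97/12.2) = 8791 × -0.7147 = -6283 J.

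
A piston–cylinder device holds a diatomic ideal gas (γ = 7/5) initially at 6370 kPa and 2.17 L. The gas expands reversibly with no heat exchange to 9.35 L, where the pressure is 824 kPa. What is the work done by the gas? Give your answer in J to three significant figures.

W ≈ 15300 J

Adiabatic: W = (P₁V₁ − P₂V₂)/(γ − 1) with γ = 7/5.
P₁V₁ = 13823 J, P₂V₂ = 7704 J.
W = (13823 − 7704) / 0.4 = 15296 J.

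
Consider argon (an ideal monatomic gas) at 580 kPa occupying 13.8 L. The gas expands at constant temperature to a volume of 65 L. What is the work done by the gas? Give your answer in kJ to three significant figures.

Isothermal: W = nRT ln(V₂/V₁) = P₁V₁ ln(V₂/V₁).
P₁V₁ = (580 kPa)(13.8 L) = 8004 J.
W = 8004 × ln(65/13.8) = 8004 × 1.55
W_by_gas = 12404 J.

W ≈ 12.4 kJ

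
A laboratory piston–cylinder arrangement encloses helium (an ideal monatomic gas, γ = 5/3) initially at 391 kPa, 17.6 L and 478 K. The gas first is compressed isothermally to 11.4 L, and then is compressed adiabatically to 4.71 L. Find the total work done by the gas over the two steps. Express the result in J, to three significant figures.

W_total ≈ -11300 J

Step 1 (isothermal): W = P₁V₁ ln(V₂/V₁) = (6882) ln(11.4/17.6) = -2989 J.
After step 1: P = 603.6 kPa, V = 11.4 L, T = 478 K.
Step 2 (adiabatic): W = (P₁V₁ − P₂V₂)/(γ−1) = (6882 − 12405)/0.667 = -8286 J.
W_total = -2989 − 8286 = -11274 J.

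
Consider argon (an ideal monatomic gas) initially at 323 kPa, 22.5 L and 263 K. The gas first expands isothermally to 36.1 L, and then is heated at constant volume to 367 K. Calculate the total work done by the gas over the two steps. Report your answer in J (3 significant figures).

W_total ≈ 3440 J

Step 1 (isothermal): W = P₁V₁ ln(V₂/V₁) = (7268) ln(36.1/22.5) = 3436 J.
Step 2 (isochoric): W = 0 (constant volume).
W_total = 3436 + 0 = 3436 J.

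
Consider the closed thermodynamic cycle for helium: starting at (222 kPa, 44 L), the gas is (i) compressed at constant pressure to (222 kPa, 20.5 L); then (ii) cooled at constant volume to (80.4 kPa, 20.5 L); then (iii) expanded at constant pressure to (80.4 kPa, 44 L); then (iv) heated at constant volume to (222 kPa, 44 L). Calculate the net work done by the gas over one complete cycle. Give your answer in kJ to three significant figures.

Constant-volume legs do no work.
W(i) = (222)(20.5 − 44) = -5217 J; W(iii) = (80.4)(44 − 20.5) = 1889 J.
W_net = -5217 + 1889 = -3328 J (the counter-clockwise enclosed area).

W_net ≈ -3.33 kJ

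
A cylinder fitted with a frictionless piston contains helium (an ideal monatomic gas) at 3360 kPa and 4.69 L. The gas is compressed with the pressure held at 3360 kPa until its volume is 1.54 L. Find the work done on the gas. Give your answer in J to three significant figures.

W ≈ 10600 J

Isobaric: W = P ΔV.
W = (3360 kPa)(1.54 − 4.69 L) = (3360)(-3.15) = -10584 J.
Work on gas = −W_by = 10584 J.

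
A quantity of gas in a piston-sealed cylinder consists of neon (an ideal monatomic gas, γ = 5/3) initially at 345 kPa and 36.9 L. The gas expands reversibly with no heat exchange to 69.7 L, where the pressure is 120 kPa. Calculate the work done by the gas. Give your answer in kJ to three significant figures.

Adiabatic: W = (P₁V₁ − P₂V₂)/(γ − 1) with γ = 5/3.
P₁V₁ = 12730 J, P₂V₂ = 8364 J.
W = (12730 − 8364) / 0.6667 = 6550 J.

W ≈ 6.55 kJ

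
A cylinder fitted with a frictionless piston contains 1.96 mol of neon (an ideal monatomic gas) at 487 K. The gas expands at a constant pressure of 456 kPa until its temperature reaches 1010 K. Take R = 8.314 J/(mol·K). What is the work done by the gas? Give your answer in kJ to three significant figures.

Isobaric: W = P ΔV = nR ΔT.
W = (1.96)(8.314)(1010 − 487) = 8523 J.

W ≈ 8.52 kJ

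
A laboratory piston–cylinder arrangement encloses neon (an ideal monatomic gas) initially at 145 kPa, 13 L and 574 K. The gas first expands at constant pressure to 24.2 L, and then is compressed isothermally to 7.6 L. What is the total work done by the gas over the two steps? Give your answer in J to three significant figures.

W_total ≈ -2440 J

Step 1 (isobaric): W = PΔV = (145 kPa)(24.2 − 13 L) = 1624 J.
After step 1: P = 145 kPa, V = 24.2 L, T = 1069 K.
Step 2 (isothermal): W = P₁V₁ ln(V₂/V₁) = (3509) ln(7.6/24.2) = -4064 J.
W_total = 1624 − 4064 = -2440 J.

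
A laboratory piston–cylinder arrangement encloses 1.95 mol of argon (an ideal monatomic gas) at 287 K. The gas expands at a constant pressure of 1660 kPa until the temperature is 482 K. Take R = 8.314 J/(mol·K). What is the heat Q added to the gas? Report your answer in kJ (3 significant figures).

Isobaric: W = nRΔT = (1.95)(8.314)(195) = 3161 J.
ΔU = nCᵥΔT with Cᵥ = 3R/2: ΔU = (1.95)(12.47)(195) = 4742 J.
Q = ΔU + W = 4742 + 3161 = 7903 J.

Q ≈ 7.90 kJ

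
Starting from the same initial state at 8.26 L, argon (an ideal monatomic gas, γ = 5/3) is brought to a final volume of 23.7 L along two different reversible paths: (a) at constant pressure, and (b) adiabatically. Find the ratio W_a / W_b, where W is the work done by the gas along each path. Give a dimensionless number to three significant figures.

W_a / W_b ≈ 2.47

Path (a) isobaric: W = P₁(V₂ − V₁) → W_a/(P₁V₁) = 1.869.
Path (b) adiabatic: W = P₁V₁(1 − (V₁/V₂)^(γ−1))/(γ−1) → W_b/(P₁V₁) = 0.7571.
W_a / W_b = 1.869 / 0.7571 = 2.469.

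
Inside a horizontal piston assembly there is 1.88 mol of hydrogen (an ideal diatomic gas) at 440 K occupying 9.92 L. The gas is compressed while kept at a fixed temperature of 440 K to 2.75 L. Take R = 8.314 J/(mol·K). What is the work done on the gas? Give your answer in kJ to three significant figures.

W ≈ 8.82 kJ

Isothermal: W = nRT ln(V₂/V₁).
W = (1.88)(8.314)(440) × ln(2.75/9.92)
  = 6877 × -1.283
W_by_gas = -8823 J; work on gas = −W_by = 8823 J.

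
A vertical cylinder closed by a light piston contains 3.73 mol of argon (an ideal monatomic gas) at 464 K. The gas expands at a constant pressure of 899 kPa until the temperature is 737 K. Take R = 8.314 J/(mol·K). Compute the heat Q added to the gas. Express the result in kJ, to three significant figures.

Q ≈ 21.2 kJ

Isobaric: W = nRΔT = (3.73)(8.314)(273) = 8466 J.
ΔU = nCᵥΔT with Cᵥ = 3R/2: ΔU = (3.73)(12.47)(273) = 12699 J.
Q = ΔU + W = 12699 + 8466 = 21165 J.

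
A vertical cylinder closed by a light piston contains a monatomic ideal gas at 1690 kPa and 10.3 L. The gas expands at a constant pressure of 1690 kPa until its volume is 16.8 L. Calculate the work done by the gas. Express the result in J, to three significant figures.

Isobaric: W = P ΔV.
W = (1690 kPa)(16.8 − 10.3 L) = (1690)(6.5) = 10985 J.

W ≈ 11000 J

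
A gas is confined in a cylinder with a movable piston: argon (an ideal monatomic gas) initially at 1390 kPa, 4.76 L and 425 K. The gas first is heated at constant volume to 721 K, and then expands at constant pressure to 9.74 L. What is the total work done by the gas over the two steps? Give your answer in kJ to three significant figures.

W_total ≈ 11.7 kJ

Step 1 (isochoric): W = 0 (constant volume).
After step 1: P = 2358 kPa (V unchanged).
Step 2 (isobaric): W = PΔV = (2358 kPa)(9.74 − 4.76 L) = 11743 J.
W_total = 0 + 11743 = 11743 J.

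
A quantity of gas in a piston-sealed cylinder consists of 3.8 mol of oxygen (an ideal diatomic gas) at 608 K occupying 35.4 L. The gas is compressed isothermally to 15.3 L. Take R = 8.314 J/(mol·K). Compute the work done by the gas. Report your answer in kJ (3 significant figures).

Isothermal: W = nRT ln(V₂/V₁).
W = (3.8)(8.314)(608) × ln(15.3/35.4)
  = 19209 × -0.8389
W_by_gas = -16113 J.

W ≈ -16.1 kJ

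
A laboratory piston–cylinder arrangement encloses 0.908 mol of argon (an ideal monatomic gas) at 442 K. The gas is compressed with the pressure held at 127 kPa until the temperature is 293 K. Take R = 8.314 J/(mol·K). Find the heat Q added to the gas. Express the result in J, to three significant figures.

Isobaric: W = nRΔT = (0.908)(8.314)(-149) = -1125 J.
ΔU = nCᵥΔT with Cᵥ = 3R/2: ΔU = (0.908)(12.47)(-149) = -1687 J.
Q = ΔU + W = -1687 − 1125 = -2812 J.

Q ≈ -2810 J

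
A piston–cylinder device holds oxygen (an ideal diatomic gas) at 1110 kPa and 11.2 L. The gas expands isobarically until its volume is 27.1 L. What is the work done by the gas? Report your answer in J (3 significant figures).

Isobaric: W = P ΔV.
W = (1110 kPa)(27.1 − 11.2 L) = (1110)(15.9) = 17649 J.

W ≈ 17600 J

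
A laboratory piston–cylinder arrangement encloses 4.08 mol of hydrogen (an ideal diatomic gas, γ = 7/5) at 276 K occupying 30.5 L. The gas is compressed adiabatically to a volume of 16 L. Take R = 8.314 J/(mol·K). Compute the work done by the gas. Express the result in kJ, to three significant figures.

Adiabatic: TV^(γ−1) = const with γ = 7/5.
T₂ = T₁ (V₁/V₂)^(γ−1) = 276 × (30.5/16)^0.4 = 276 × 1.294 = 357.3 K.
W_by = nCᵥ(T₁ − T₂) = (4.08)(20.79)(276 − 357.3) = -6891 J.

W ≈ -6.89 kJ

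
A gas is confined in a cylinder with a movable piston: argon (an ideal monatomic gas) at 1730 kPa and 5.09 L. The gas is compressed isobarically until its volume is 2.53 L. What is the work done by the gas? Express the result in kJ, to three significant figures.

Isobaric: W = P ΔV.
W = (1730 kPa)(2.53 − 5.09 L) = (1730)(-2.56) = -4429 J.

W ≈ -4.43 kJ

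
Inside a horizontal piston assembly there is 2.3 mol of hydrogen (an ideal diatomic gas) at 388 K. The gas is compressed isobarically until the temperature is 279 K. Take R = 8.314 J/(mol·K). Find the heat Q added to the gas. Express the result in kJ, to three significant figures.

Isobaric: W = nRΔT = (2.3)(8.314)(-109) = -2084 J.
ΔU = nCᵥΔT with Cᵥ = 5R/2: ΔU = (2.3)(20.79)(-109) = -5211 J.
Q = ΔU + W = -5211 − 2084 = -7295 J.

Q ≈ -7.30 kJ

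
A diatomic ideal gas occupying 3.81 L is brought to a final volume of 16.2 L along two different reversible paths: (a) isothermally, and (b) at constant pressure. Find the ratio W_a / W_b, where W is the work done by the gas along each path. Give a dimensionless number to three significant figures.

Path (a) isothermal: W = P₁V₁ ln(V₂/V₁) → W_a/(P₁V₁) = 1.447.
Path (b) isobaric: W = P₁(V₂ − V₁) → W_b/(P₁V₁) = 3.252.
W_a / W_b = 1.447 / 3.252 = 0.4451.

W_a / W_b ≈ 0.445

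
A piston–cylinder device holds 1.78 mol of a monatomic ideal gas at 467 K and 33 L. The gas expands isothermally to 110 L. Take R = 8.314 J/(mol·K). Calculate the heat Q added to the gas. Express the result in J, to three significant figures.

Isothermal ⇒ ΔU = 0, so Q = W = nRT ln(V₂/V₁).
Q = (1.78)(8.314)(467) ln(110/33) = 6911 × 1.204 = 8321 J.

Q ≈ 8320 J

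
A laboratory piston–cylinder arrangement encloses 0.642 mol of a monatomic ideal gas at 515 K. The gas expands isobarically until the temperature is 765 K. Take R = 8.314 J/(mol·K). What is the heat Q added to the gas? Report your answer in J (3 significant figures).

Q ≈ 3340 J

Isobaric: W = nRΔT = (0.642)(8.314)(250) = 1334 J.
ΔU = nCᵥΔT with Cᵥ = 3R/2: ΔU = (0.642)(12.47)(250) = 2002 J.
Q = ΔU + W = 2002 + 1334 = 3336 J.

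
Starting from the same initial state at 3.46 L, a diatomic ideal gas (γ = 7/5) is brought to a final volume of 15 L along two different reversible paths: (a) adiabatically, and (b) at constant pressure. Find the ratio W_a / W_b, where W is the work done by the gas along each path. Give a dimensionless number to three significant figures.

Path (a) adiabatic: W = P₁V₁(1 − (V₁/V₂)^(γ−1))/(γ−1) → W_a/(P₁V₁) = 1.11.
Path (b) isobaric: W = P₁(V₂ − V₁) → W_b/(P₁V₁) = 3.335.
W_a / W_b = 1.11 / 3.335 = 0.3327.

W_a / W_b ≈ 0.333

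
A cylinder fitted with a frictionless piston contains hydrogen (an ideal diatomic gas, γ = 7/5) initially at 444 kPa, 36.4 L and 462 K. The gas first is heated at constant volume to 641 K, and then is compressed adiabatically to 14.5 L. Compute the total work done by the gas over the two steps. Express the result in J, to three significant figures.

W_total ≈ -25000 J

Step 1 (isochoric): W = 0 (constant volume).
After step 1: P = 616 kPa (V unchanged).
Step 2 (adiabatic): W = (P₁V₁ − P₂V₂)/(γ−1) = (22423 − 32404)/0.4 = -24951 J.
W_total = 0 − 24951 = -24951 J.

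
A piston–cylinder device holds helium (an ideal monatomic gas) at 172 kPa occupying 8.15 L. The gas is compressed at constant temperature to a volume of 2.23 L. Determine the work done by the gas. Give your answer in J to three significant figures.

Isothermal: W = nRT ln(V₂/V₁) = P₁V₁ ln(V₂/V₁).
P₁V₁ = (172 kPa)(8.15 L) = 1402 J.
W = 1402 × ln(2.23/8.15) = 1402 × -1.296
W_by_gas = -1817 J.

W ≈ -1820 J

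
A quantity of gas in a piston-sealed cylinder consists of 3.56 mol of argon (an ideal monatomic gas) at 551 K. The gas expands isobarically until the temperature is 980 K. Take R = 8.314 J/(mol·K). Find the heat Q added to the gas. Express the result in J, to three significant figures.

Isobaric: W = nRΔT = (3.56)(8.314)(429) = 12697 J.
ΔU = nCᵥΔT with Cᵥ = 3R/2: ΔU = (3.56)(12.47)(429) = 19046 J.
Q = ΔU + W = 19046 + 12697 = 31744 J.

Q ≈ 31700 J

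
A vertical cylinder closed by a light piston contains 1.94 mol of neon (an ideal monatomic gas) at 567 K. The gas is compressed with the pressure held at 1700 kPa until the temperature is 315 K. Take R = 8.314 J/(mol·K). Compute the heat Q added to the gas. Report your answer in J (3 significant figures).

Isobaric: W = nRΔT = (1.94)(8.314)(-252) = -4065 J.
ΔU = nCᵥΔT with Cᵥ = 3R/2: ΔU = (1.94)(12.47)(-252) = -6097 J.
Q = ΔU + W = -6097 − 4065 = -10161 J.

Q ≈ -10200 J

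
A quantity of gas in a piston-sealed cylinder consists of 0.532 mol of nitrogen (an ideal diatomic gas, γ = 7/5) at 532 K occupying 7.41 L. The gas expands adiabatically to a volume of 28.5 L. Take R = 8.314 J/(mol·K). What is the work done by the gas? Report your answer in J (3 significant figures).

W ≈ 2450 J

Adiabatic: TV^(γ−1) = const with γ = 7/5.
T₂ = T₁ (V₁/V₂)^(γ−1) = 532 × (7.41/28.5)^0.4 = 532 × 0.5834 = 310.4 K.
W_by = nCᵥ(T₁ − T₂) = (0.532)(20.79)(532 − 310.4) = 2451 J.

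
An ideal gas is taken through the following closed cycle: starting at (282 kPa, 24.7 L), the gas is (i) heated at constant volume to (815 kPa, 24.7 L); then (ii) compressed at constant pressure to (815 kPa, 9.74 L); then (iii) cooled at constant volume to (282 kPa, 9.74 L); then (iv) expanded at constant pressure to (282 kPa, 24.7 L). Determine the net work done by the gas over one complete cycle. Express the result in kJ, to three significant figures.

Constant-volume legs do no work.
W(ii) = (815)(9.74 − 24.7) = -12192 J; W(iv) = (282)(24.7 − 9.74) = 4219 J.
W_net = -12192 + 4219 = -7974 J (the counter-clockwise enclosed area).

W_net ≈ -7.97 kJ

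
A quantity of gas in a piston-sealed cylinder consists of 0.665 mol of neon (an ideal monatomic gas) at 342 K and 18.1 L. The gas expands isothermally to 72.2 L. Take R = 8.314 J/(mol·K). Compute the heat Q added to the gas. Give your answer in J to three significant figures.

Isothermal ⇒ ΔU = 0, so Q = W = nRT ln(V₂/V₁).
Q = (0.665)(8.314)(342) ln(72.2/18.1) = 1891 × 1.384 = 2616 J.

Q ≈ 2620 J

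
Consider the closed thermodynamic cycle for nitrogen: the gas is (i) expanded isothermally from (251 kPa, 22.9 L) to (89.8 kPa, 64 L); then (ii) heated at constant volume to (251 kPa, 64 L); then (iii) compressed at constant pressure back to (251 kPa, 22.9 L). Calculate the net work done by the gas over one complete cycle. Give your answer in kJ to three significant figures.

W_net ≈ -4.41 kJ

Leg (i): W = PᵢVᵢ ln(V_f/Vᵢ) = (5748) ln(64/22.9) = 5907 J.
Leg (ii): W = 0.
Leg (iii): W = PΔV = (251)(22.9 − 64) = -10316 J.
W_net = 5907 − 10316 = -4409 J.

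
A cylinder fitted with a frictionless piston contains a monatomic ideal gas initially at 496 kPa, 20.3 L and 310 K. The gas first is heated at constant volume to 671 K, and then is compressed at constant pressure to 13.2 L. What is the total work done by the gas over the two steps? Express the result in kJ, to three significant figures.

Step 1 (isochoric): W = 0 (constant volume).
After step 1: P = 1074 kPa (V unchanged).
Step 2 (isobaric): W = PΔV = (1074 kPa)(13.2 − 20.3 L) = -7623 J.
W_total = 0 − 7623 = -7623 J.

W_total ≈ -7.62 kJ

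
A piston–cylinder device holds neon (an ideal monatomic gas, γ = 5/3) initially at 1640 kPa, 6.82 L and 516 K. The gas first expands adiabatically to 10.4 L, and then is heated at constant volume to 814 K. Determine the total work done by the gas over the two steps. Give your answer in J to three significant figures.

Step 1 (adiabatic): W = (P₁V₁ − P₂V₂)/(γ−1) = (11185 − 8442)/0.667 = 4114 J.
Step 2 (isochoric): W = 0 (constant volume).
W_total = 4114 + 0 = 4114 J.

W_total ≈ 4110 J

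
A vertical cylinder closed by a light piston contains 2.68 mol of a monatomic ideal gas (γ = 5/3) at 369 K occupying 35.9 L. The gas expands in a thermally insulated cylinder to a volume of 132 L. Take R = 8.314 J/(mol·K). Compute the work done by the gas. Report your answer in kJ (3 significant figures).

W ≈ 7.16 kJ

Adiabatic: TV^(γ−1) = const with γ = 5/3.
T₂ = T₁ (V₁/V₂)^(γ−1) = 369 × (35.9/132)^0.667 = 369 × 0.4198 = 154.9 K.
W_by = nCᵥ(T₁ − T₂) = (2.68)(12.47)(369 − 154.9) = 7156 J.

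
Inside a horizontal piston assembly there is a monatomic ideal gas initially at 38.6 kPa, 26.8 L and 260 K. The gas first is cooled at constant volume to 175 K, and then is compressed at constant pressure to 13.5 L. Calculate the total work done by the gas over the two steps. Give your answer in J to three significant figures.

Step 1 (isochoric): W = 0 (constant volume).
After step 1: P = 25.98 kPa (V unchanged).
Step 2 (isobaric): W = PΔV = (25.98 kPa)(13.5 − 26.8 L) = -345.5 J.
W_total = 0 − 345.5 = -345.5 J.

W_total ≈ -346 J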